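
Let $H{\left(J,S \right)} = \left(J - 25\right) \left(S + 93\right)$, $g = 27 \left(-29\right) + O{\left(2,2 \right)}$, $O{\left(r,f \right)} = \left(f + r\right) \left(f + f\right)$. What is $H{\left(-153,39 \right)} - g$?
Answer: $-22729$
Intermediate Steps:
$O{\left(r,f \right)} = 2 f \left(f + r\right)$ ($O{\left(r,f \right)} = \left(f + r\right) 2 f = 2 f \left(f + r\right)$)
$g = -767$ ($g = 27 \left(-29\right) + 2 \cdot 2 \left(2 + 2\right) = -783 + 2 \cdot 2 \cdot 4 = -783 + 16 = -767$)
$H{\left(J,S \right)} = \left(-25 + J\right) \left(93 + S\right)$
$H{\left(-153,39 \right)} - g = \left(-2325 - 975 + 93 \left(-153\right) - 5967\right) - -767 = \left(-2325 - 975 - 14229 - 5967\right) + 767 = -23496 + 767 = -22729$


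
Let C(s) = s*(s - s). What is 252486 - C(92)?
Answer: 252486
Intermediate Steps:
C(s) = 0 (C(s) = s*0 = 0)
252486 - C(92) = 252486 - 1*0 = 252486 + 0 = 252486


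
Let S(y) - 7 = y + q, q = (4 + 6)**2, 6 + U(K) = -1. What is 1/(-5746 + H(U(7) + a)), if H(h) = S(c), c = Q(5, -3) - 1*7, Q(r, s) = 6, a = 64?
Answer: -1/5640 ≈ -0.00017730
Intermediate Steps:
U(K) = -7 (U(K) = -6 - 1 = -7)
q = 100 (q = 10**2 = 100)
c = -1 (c = 6 - 1*7 = 6 - 7 = -1)
S(y) = 107 + y (S(y) = 7 + (y + 100) = 7 + (100 + y) = 107 + y)
H(h) = 106 (H(h) = 107 - 1 = 106)
1/(-5746 + H(U(7) + a)) = 1/(-5746 + 106) = 1/(-5640) = -1/5640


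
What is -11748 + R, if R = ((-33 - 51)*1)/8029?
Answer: -13474968/1147 ≈ -11748.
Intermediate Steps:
R = -12/1147 (R = -84*1*(1/8029) = -84*1/8029 = -12/1147 ≈ -0.010462)
-11748 + R = -11748 - 12/1147 = -13474968/1147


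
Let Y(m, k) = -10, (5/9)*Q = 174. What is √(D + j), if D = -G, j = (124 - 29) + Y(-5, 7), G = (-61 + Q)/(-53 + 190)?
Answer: 2*√9755085/685 ≈ 9.1192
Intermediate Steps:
Q = 1566/5 (Q = (9/5)*174 = 1566/5 ≈ 313.20)
G = 1261/685 (G = (-61 + 1566/5)/(-53 + 190) = (1261/5)/137 = (1261/5)*(1/137) = 1261/685 ≈ 1.8409)
j = 85 (j = (124 - 29) - 10 = 95 - 10 = 85)
D = -1261/685 (D = -1*1261/685 = -1261/685 ≈ -1.8409)
√(D + j) = √(-1261/685 + 85) = √(56964/685) = 2*√9755085/685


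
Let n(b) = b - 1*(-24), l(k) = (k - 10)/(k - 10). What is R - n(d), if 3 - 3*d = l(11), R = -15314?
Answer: -46016/3 ≈ -15339.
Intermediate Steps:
l(k) = 1 (l(k) = (-10 + k)/(-10 + k) = 1)
d = 2/3 (d = 1 - 1/3*1 = 1 - 1/3 = 2/3 ≈ 0.66667)
n(b) = 24 + b (n(b) = b + 24 = 24 + b)
R - n(d) = -15314 - (24 + 2/3) = -15314 - 1*74/3 = -15314 - 74/3 = -46016/3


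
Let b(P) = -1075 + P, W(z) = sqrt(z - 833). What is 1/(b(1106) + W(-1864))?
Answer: 1/118 - I*sqrt(2697)/3658 ≈ 0.0084746 - 0.014197*I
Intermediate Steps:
W(z) = sqrt(-833 + z)
1/(b(1106) + W(-1864)) = 1/((-1075 + 1106) + sqrt(-833 - 1864)) = 1/(31 + sqrt(-2697)) = 1/(31 + I*sqrt(2697))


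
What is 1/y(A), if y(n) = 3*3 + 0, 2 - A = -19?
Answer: ⅑ ≈ 0.11111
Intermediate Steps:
A = 21 (A = 2 - 1*(-19) = 2 + 19 = 21)
y(n) = 9 (y(n) = 9 + 0 = 9)
1/y(A) = 1/9 = ⅑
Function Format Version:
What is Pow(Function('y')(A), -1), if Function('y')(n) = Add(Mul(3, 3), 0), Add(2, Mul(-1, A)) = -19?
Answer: Rational(1, 9) ≈ 0.11111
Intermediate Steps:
A = 21 (A = Add(2, Mul(-1, -19)) = Add(2, 19) = 21)
Function('y')(n) = 9 (Function('y')(n) = Add(9, 0) = 9)
Pow(Function('y')(A), -1) = Pow(9, -1) = Rational(1, 9)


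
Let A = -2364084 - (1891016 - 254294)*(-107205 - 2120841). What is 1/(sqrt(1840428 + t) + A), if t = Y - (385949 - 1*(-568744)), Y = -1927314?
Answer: 405187726792/1477593845485815911617107 - I*sqrt(12859)/1477593845485815911617107 ≈ 2.7422e-13 - 7.6745e-23*I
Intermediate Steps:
t = -2882007 (t = -1927314 - (385949 - 1*(-568744)) = -1927314 - (385949 + 568744) = -1927314 - 1*954693 = -1927314 - 954693 = -2882007)
A = 3646689541128 (A = -2364084 - 1636722*(-2228046) = -2364084 - 1*(-3646691905212) = -2364084 + 3646691905212 = 3646689541128)
1/(sqrt(1840428 + t) + A) = 1/(sqrt(1840428 - 2882007) + 3646689541128) = 1/(sqrt(-1041579) + 3646689541128) = 1/(9*I*sqrt(12859) + 3646689541128) = 1/(3646689541128 + 9*I*sqrt(12859))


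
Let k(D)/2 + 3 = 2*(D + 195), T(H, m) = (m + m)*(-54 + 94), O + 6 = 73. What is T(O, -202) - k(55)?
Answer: -17154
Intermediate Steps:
O = 67 (O = -6 + 73 = 67)
T(H, m) = 80*m (T(H, m) = (2*m)*40 = 80*m)
k(D) = 774 + 4*D (k(D) = -6 + 2*(2*(D + 195)) = -6 + 2*(2*(195 + D)) = -6 + 2*(390 + 2*D) = -6 + (780 + 4*D) = 774 + 4*D)
T(O, -202) - k(55) = 80*(-202) - (774 + 4*55) = -16160 - (774 + 220) = -16160 - 1*994 = -16160 - 994 = -17154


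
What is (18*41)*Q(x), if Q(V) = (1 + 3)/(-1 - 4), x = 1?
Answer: -2952/5 ≈ -590.40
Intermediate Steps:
Q(V) = -4/5 (Q(V) = 4/(-5) = 4*(-1/5) = -4/5)
(18*41)*Q(x) = (18*41)*(-4/5) = 738*(-4/5) = -2952/5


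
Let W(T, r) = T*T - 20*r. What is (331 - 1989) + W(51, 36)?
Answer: 223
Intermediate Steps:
W(T, r) = T**2 - 20*r
(331 - 1989) + W(51, 36) = (331 - 1989) + (51**2 - 20*36) = -1658 + (2601 - 720) = -1658 + 1881 = 223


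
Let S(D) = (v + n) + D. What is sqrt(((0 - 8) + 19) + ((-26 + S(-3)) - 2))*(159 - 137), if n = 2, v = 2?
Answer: 88*I ≈ 88.0*I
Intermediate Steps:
S(D) = 4 + D (S(D) = (2 + 2) + D = 4 + D)
sqrt(((0 - 8) + 19) + ((-26 + S(-3)) - 2))*(159 - 137) = sqrt(((0 - 8) + 19) + ((-26 + (4 - 3)) - 2))*(159 - 137) = sqrt((-8 + 19) + ((-26 + 1) - 2))*22 = sqrt(11 + (-25 - 2))*22 = sqrt(11 - 27)*22 = sqrt(-16)*22 = (4*I)*22 = 88*I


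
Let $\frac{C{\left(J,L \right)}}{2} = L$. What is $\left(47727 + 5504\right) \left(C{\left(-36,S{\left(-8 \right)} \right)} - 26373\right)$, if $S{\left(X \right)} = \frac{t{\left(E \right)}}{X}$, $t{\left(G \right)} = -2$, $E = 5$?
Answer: $- \frac{2807669095}{2} \approx -1.4038 \cdot 10^{9}$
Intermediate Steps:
$S{\left(X \right)} = - \frac{2}{X}$
$C{\left(J,L \right)} = 2 L$
$\left(47727 + 5504\right) \left(C{\left(-36,S{\left(-8 \right)} \right)} - 26373\right) = \left(47727 + 5504\right) \left(2 \left(- \frac{2}{-8}\right) - 26373\right) = 53231 \left(2 \left(\left(-2\right) \left(- \frac{1}{8}\right)\right) - 26373\right) = 53231 \left(2 \cdot \frac{1}{4} - 26373\right) = 53231 \left(\frac{1}{2} - 26373\right) = 53231 \left(- \frac{52745}{2}\right) = - \frac{2807669095}{2}$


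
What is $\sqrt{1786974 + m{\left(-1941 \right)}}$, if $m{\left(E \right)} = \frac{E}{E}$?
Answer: $5 \sqrt{71479} \approx 1336.8$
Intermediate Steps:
$m{\left(E \right)} = 1$
$\sqrt{1786974 + m{\left(-1941 \right)}} = \sqrt{1786974 + 1} = \sqrt{1786975} = 5 \sqrt{71479}$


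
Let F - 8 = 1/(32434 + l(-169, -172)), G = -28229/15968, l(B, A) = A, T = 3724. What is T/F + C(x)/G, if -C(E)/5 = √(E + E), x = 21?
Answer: 17163384/36871 + 79840*√42/28229 ≈ 483.83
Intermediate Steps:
G = -28229/15968 (G = -28229*1/15968 = -28229/15968 ≈ -1.7678)
C(E) = -5*√2*√E (C(E) = -5*√(E + E) = -5*√2*√E)
F = 258097/32262 (F = 8 + 1/(32434 - 172) = 8 + 1/32262 = 258097/32262 ≈ 8.0000)
T/F + C(x)/G = 3724/(258097/32262) + (-5*√2*√21)/(-28229/15968) = 3724*(32262/258097) - 5*√42*(-15968/28229) = 17163384/36871 + 79840*√42/28229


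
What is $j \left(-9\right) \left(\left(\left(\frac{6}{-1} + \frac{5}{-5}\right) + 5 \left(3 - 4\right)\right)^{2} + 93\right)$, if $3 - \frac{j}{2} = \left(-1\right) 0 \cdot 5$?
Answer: $-12798$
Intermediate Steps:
$j = 6$ ($j = 6 - 2 \left(-1\right) 0 \cdot 5 = 6 - 2 \cdot 0 \cdot 5 = 6 - 0 = 6 + 0 = 6$)
$j \left(-9\right) \left(\left(\left(\frac{6}{-1} + \frac{5}{-5}\right) + 5 \left(3 - 4\right)\right)^{2} + 93\right) = 6 \left(-9\right) \left(\left(\left(\frac{6}{-1} + \frac{5}{-5}\right) + 5 \left(3 - 4\right)\right)^{2} + 93\right) = - 54 \left(\left(\left(6 \left(-1\right) + 5 \left(- \frac{1}{5}\right)\right) + 5 \left(-1\right)\right)^{2} + 93\right) = - 54 \left(\left(\left(-6 - 1\right) - 5\right)^{2} + 93\right) = - 54 \left(\left(-7 - 5\right)^{2} + 93\right) = - 54 \left(\left(-12\right)^{2} + 93\right) = - 54 \left(144 + 93\right) = \left(-54\right) 237 = -12798$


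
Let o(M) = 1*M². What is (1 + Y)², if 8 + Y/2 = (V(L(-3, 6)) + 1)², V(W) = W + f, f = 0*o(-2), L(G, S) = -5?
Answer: 289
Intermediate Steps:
o(M) = M²
f = 0 (f = 0*(-2)² = 0*4 = 0)
V(W) = W (V(W) = W + 0 = W)
Y = 16 (Y = -16 + 2*(-5 + 1)² = -16 + 2*(-4)² = -16 + 2*16 = -16 + 32 = 16)
(1 + Y)² = (1 + 16)² = 17² = 289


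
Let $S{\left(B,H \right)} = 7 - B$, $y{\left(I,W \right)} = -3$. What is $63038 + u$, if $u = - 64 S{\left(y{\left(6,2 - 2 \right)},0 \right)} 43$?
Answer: $35518$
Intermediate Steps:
$u = -27520$ ($u = - 64 \left(7 - -3\right) 43 = - 64 \left(7 + 3\right) 43 = \left(-64\right) 10 \cdot 43 = \left(-640\right) 43 = -27520$)
$63038 + u = 63038 - 27520 = 35518$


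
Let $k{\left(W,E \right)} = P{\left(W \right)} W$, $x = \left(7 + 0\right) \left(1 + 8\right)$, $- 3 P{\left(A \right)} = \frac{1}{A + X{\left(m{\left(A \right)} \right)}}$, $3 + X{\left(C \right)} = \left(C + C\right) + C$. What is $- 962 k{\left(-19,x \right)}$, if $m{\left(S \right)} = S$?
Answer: $\frac{18278}{237} \approx 77.122$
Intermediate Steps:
$X{\left(C \right)} = -3 + 3 C$ ($X{\left(C \right)} = -3 + \left(\left(C + C\right) + C\right) = -3 + \left(2 C + C\right) = -3 + 3 C$)
$P{\left(A \right)} = - \frac{1}{3 \left(-3 + 4 A\right)}$ ($P{\left(A \right)} = - \frac{1}{3 \left(A + \left(-3 + 3 A\right)\right)} = - \frac{1}{3 \left(-3 + 4 A\right)}$)
$x = 63$ ($x = 7 \cdot 9 = 63$)
$k{\left(W,E \right)} = - \frac{W}{-9 + 12 W}$ ($k{\left(W,E \right)} = - \frac{1}{-9 + 12 W} W = - \frac{W}{-9 + 12 W}$)
$- 962 k{\left(-19,x \right)} = - 962 \left(\left(-1\right) \left(-19\right) \frac{1}{-9 + 12 \left(-19\right)}\right) = - 962 \left(\left(-1\right) \left(-19\right) \frac{1}{-9 - 228}\right) = - 962 \left(\left(-1\right) \left(-19\right) \frac{1}{-237}\right) = - 962 \left(\left(-1\right) \left(-19\right) \left(- \frac{1}{237}\right)\right) = \left(-962\right) \left(- \frac{19}{237}\right) = \frac{18278}{237}$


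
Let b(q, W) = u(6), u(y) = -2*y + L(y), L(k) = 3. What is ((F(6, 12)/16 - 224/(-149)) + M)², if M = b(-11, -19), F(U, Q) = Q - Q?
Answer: 1247689/22201 ≈ 56.200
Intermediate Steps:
u(y) = 3 - 2*y (u(y) = -2*y + 3 = 3 - 2*y)
F(U, Q) = 0
b(q, W) = -9 (b(q, W) = 3 - 2*6 = 3 - 12 = -9)
M = -9
((F(6, 12)/16 - 224/(-149)) + M)² = ((0/16 - 224/(-149)) - 9)² = ((0*(1/16) - 224*(-1/149)) - 9)² = ((0 + 224/149) - 9)² = (224/149 - 9)² = (-1117/149)² = 1247689/22201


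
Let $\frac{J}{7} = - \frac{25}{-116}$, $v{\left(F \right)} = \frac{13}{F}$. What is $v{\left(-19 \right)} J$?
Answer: $- \frac{2275}{2204} \approx -1.0322$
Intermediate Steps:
$J = \frac{175}{116}$ ($J = 7 \left(- \frac{25}{-116}\right) = 7 \left(\left(-25\right) \left(- \frac{1}{116}\right)\right) = 7 \cdot \frac{25}{116} = \frac{175}{116} \approx 1.5086$)
$v{\left(-19 \right)} J = \frac{13}{-19} \cdot \frac{175}{116} = 13 \left(- \frac{1}{19}\right) \frac{175}{116} = \left(- \frac{13}{19}\right) \frac{175}{116} = - \frac{2275}{2204}$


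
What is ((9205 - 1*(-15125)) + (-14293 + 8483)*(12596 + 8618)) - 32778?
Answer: -123261788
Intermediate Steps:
((9205 - 1*(-15125)) + (-14293 + 8483)*(12596 + 8618)) - 32778 = ((9205 + 15125) - 5810*21214) - 32778 = (24330 - 123253340) - 32778 = -123229010 - 32778 = -123261788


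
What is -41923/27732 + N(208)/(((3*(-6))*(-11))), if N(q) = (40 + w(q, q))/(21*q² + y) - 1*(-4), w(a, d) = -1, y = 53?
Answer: -1240208375429/831507996132 ≈ -1.4915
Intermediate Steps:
N(q) = 4 + 39/(53 + 21*q²) (N(q) = (40 - 1)/(21*q² + 53) - 1*(-4) = 39/(53 + 21*q²) + 4 = 4 + 39/(53 + 21*q²))
-41923/27732 + N(208)/(((3*(-6))*(-11))) = -41923/27732 + ((251 + 84*208²)/(53 + 21*208²))/(((3*(-6))*(-11))) = -41923*1/27732 + ((251 + 84*43264)/(53 + 21*43264))/((-18*(-11))) = -41923/27732 + ((251 + 3634176)/(53 + 908544))/198 = -41923/27732 + (3634427/908597)*(1/198) = -41923/27732 + 3634427/179902206 = -1240208375429/831507996132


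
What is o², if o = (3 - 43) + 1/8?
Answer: 101761/64 ≈ 1590.0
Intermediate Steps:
o = -319/8 (o = -40 + ⅛ = -319/8 ≈ -39.875)
o² = (-319/8)² = 101761/64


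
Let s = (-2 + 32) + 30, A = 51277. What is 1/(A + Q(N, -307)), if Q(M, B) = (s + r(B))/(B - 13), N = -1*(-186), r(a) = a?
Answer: 320/16408887 ≈ 1.9502e-5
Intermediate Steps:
s = 60 (s = 30 + 30 = 60)
N = 186
Q(M, B) = (60 + B)/(-13 + B) (Q(M, B) = (60 + B)/(B - 13) = (60 + B)/(-13 + B))
1/(A + Q(N, -307)) = 1/(51277 + (60 - 307)/(-13 - 307)) = 1/(51277 - 247/(-320)) = 1/(51277 - 1/320*(-247)) = 1/(51277 + 247/320) = 1/(16408887/320) = 320/16408887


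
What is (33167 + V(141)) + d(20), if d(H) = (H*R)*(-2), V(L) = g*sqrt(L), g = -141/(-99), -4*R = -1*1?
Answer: 33157 + 47*sqrt(141)/33 ≈ 33174.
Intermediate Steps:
R = 1/4 (R = -(-1)/4 = -1/4*(-1) = 1/4 ≈ 0.25000)
g = 47/33 (g = -141*(-1/99) = 47/33 ≈ 1.4242)
V(L) = 47*sqrt(L)/33
d(H) = -H/2 (d(H) = (H*(1/4))*(-2) = (H/4)*(-2) = -H/2)
(33167 + V(141)) + d(20) = (33167 + 47*sqrt(141)/33) - 1/2*20 = (33167 + 47*sqrt(141)/33) - 10 = 33157 + 47*sqrt(141)/33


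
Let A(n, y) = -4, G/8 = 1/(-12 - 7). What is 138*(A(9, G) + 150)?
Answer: 20148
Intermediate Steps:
G = -8/19 (G = 8/(-12 - 7) = 8/(-19) = 8*(-1/19) = -8/19 ≈ -0.42105)
138*(A(9, G) + 150) = 138*(-4 + 150) = 138*146 = 20148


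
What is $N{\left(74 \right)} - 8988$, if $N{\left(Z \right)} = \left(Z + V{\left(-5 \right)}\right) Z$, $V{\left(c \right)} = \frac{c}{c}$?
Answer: $-3438$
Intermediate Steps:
$V{\left(c \right)} = 1$
$N{\left(Z \right)} = Z \left(1 + Z\right)$ ($N{\left(Z \right)} = \left(Z + 1\right) Z = \left(1 + Z\right) Z = Z \left(1 + Z\right)$)
$N{\left(74 \right)} - 8988 = 74 \left(1 + 74\right) - 8988 = 74 \cdot 75 - 8988 = 5550 - 8988 = -3438$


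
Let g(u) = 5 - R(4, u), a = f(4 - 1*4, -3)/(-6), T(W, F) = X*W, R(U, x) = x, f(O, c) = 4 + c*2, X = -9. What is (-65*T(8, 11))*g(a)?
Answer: 21840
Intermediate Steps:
f(O, c) = 4 + 2*c
T(W, F) = -9*W
a = ⅓ (a = (4 + 2*(-3))/(-6) = (4 - 6)*(-⅙) = -2*(-⅙) = ⅓ ≈ 0.33333)
g(u) = 5 - u
(-65*T(8, 11))*g(a) = (-(-585)*8)*(5 - 1*⅓) = (-65*(-72))*(5 - ⅓) = 4680*(14/3) = 21840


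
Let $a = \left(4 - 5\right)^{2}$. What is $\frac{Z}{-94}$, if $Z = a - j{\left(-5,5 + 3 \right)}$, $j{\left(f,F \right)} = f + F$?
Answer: $\frac{1}{47} \approx 0.021277$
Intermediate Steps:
$j{\left(f,F \right)} = F + f$
$a = 1$ ($a = \left(-1\right)^{2} = 1$)
$Z = -2$ ($Z = 1 - \left(\left(5 + 3\right) - 5\right) = 1 - \left(8 - 5\right) = 1 - 3 = -2$)
$\frac{Z}{-94} = \frac{1}{-94} \left(-2\right) = \left(- \frac{1}{94}\right) \left(-2\right) = \frac{1}{47}$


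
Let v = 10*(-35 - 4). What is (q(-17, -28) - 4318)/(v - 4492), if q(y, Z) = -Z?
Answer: 2145/2441 ≈ 0.87874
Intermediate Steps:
v = -390 (v = 10*(-39) = -390)
(q(-17, -28) - 4318)/(v - 4492) = (-1*(-28) - 4318)/(-390 - 4492) = (28 - 4318)/(-4882) = -4290*(-1/4882) = 2145/2441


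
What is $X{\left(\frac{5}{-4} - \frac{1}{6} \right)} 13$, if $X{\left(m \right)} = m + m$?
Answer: $- \frac{221}{6} \approx -36.833$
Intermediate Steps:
$X{\left(m \right)} = 2 m$
$X{\left(\frac{5}{-4} - \frac{1}{6} \right)} 13 = 2 \left(\frac{5}{-4} - \frac{1}{6}\right) 13 = 2 \left(5 \left(- \frac{1}{4}\right) - \frac{1}{6}\right) 13 = 2 \left(- \frac{5}{4} - \frac{1}{6}\right) 13 = 2 \left(- \frac{17}{12}\right) 13 = \left(- \frac{17}{6}\right) 13 = - \frac{221}{6}$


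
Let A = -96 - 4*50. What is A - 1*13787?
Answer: -14083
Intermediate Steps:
A = -296 (A = -96 - 200 = -296)
A - 1*13787 = -296 - 1*13787 = -296 - 13787 = -14083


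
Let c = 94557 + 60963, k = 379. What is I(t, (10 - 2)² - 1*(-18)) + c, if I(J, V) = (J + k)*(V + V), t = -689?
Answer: 104680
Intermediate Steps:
I(J, V) = 2*V*(379 + J) (I(J, V) = (J + 379)*(V + V) = (379 + J)*(2*V) = 2*V*(379 + J))
c = 155520
I(t, (10 - 2)² - 1*(-18)) + c = 2*((10 - 2)² - 1*(-18))*(379 - 689) + 155520 = 2*(8² + 18)*(-310) + 155520 = 2*(64 + 18)*(-310) + 155520 = 2*82*(-310) + 155520 = -50840 + 155520 = 104680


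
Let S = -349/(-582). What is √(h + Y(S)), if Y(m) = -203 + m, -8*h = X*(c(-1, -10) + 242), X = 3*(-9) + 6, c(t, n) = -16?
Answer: √132390159/582 ≈ 19.770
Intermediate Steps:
S = 349/582 (S = -349*(-1/582) = 349/582 ≈ 0.59966)
X = -21 (X = -27 + 6 = -21)
h = 2373/4 (h = -(-21)*(-16 + 242)/8 = -(-21)*226/8 = -⅛*(-4746) = 2373/4 ≈ 593.25)
√(h + Y(S)) = √(2373/4 + (-203 + 349/582)) = √(2373/4 - 117797/582) = √(454949/1164) = √132390159/582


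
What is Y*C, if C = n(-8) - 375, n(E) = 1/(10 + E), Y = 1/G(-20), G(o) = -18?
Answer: 749/36 ≈ 20.806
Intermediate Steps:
Y = -1/18 (Y = 1/(-18) = -1/18 ≈ -0.055556)
C = -749/2 (C = 1/(10 - 8) - 375 = 1/2 - 375 = -749/2 ≈ -374.50)
Y*C = -1/18*(-749/2) = 749/36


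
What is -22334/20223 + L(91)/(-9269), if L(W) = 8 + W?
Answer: -209015923/187446987 ≈ -1.1151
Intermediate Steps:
-22334/20223 + L(91)/(-9269) = -22334/20223 + (8 + 91)/(-9269) = -22334*1/20223 + 99*(-1/9269) = -22334/20223 - 99/9269 = -209015923/187446987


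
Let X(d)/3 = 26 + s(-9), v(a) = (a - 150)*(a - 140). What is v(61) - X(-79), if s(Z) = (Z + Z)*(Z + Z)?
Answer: 5981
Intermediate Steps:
s(Z) = 4*Z² (s(Z) = (2*Z)*(2*Z) = 4*Z²)
v(a) = (-150 + a)*(-140 + a)
X(d) = 1050 (X(d) = 3*(26 + 4*(-9)²) = 3*(26 + 4*81) = 3*(26 + 324) = 3*350 = 1050)
v(61) - X(-79) = (21000 + 61² - 290*61) - 1*1050 = (21000 + 3721 - 17690) - 1050 = 7031 - 1050 = 5981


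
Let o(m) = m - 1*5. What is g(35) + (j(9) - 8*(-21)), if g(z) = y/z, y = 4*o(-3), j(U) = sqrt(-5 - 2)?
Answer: 5848/35 + I*sqrt(7) ≈ 167.09 + 2.6458*I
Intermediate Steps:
o(m) = -5 + m (o(m) = m - 5 = -5 + m)
j(U) = I*sqrt(7) (j(U) = sqrt(-7) = I*sqrt(7))
y = -32 (y = 4*(-5 - 3) = 4*(-8) = -32)
g(z) = -32/z
g(35) + (j(9) - 8*(-21)) = -32/35 + (I*sqrt(7) - 8*(-21)) = -32*1/35 + (I*sqrt(7) + 168) = -32/35 + (168 + I*sqrt(7)) = 5848/35 + I*sqrt(7)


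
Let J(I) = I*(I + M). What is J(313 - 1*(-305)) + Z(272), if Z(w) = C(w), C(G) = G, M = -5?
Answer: 379106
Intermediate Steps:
J(I) = I*(-5 + I) (J(I) = I*(I - 5) = I*(-5 + I))
Z(w) = w
J(313 - 1*(-305)) + Z(272) = (313 - 1*(-305))*(-5 + (313 - 1*(-305))) + 272 = (313 + 305)*(-5 + (313 + 305)) + 272 = 618*(-5 + 618) + 272 = 618*613 + 272 = 378834 + 272 = 379106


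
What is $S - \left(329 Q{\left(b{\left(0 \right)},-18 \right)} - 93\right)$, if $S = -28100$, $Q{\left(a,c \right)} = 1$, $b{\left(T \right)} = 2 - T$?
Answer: $-28336$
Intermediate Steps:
$S - \left(329 Q{\left(b{\left(0 \right)},-18 \right)} - 93\right) = -28100 - \left(329 \cdot 1 - 93\right) = -28100 - \left(329 - 93\right) = -28100 - 236 = -28336$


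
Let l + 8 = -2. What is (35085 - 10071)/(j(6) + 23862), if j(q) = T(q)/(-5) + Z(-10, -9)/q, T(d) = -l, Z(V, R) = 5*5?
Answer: 150084/143185 ≈ 1.0482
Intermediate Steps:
l = -10 (l = -8 - 2 = -10)
Z(V, R) = 25
T(d) = 10 (T(d) = -1*(-10) = 10)
j(q) = -2 + 25/q (j(q) = 10/(-5) + 25/q = 10*(-⅕) + 25/q = -2 + 25/q)
(35085 - 10071)/(j(6) + 23862) = (35085 - 10071)/((-2 + 25/6) + 23862) = 25014/((-2 + 25*(⅙)) + 23862) = 25014/((-2 + 25/6) + 23862) = 25014/(13/6 + 23862) = 25014/(143185/6) = 25014*(6/143185) = 150084/143185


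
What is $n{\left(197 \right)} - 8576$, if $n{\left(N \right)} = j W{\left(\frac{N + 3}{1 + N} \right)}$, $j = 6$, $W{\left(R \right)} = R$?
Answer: $- \frac{282808}{33} \approx -8569.9$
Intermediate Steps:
$n{\left(N \right)} = \frac{6 \left(3 + N\right)}{1 + N}$ ($n{\left(N \right)} = 6 \frac{N + 3}{1 + N} = 6 \frac{3 + N}{1 + N} = \frac{6 \left(3 + N\right)}{1 + N}$)
$n{\left(197 \right)} - 8576 = \frac{6 \left(3 + 197\right)}{1 + 197} - 8576 = 6 \cdot \frac{1}{198} \cdot 200 - 8576 = \frac{200}{33} - 8576 = - \frac{282808}{33}$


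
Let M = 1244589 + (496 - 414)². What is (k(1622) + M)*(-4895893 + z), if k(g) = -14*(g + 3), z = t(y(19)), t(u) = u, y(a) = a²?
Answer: -6014469480516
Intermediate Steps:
z = 361 (z = 19² = 361)
k(g) = -42 - 14*g (k(g) = -14*(3 + g) = -42 - 14*g)
M = 1251313 (M = 1244589 + 82² = 1244589 + 6724 = 1251313)
(k(1622) + M)*(-4895893 + z) = ((-42 - 14*1622) + 1251313)*(-4895893 + 361) = ((-42 - 22708) + 1251313)*(-4895532) = (-22750 + 1251313)*(-4895532) = 1228563*(-4895532) = -6014469480516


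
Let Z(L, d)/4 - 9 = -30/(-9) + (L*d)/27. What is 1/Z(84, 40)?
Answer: 9/4924 ≈ 0.0018278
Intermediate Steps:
Z(L, d) = 148/3 + 4*L*d/27 (Z(L, d) = 36 + 4*(-30/(-9) + (L*d)/27) = 36 + 4*(-30*(-⅑) + (L*d)*(1/27)) = 36 + 4*(10/3 + L*d/27) = 36 + (40/3 + 4*L*d/27) = 148/3 + 4*L*d/27)
1/Z(84, 40) = 1/(148/3 + (4/27)*84*40) = 1/(148/3 + 4480/9) = 1/(4924/9) = 9/4924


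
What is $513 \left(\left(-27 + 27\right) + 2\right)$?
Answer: $1026$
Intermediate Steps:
$513 \left(\left(-27 + 27\right) + 2\right) = 513 \left(0 + 2\right) = 513 \cdot 2 = 1026$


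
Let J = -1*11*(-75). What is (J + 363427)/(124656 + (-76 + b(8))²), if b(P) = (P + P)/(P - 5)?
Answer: 819567/291712 ≈ 2.8095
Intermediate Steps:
J = 825 (J = -11*(-75) = 825)
b(P) = 2*P/(-5 + P) (b(P) = (2*P)/(-5 + P) = 2*P/(-5 + P))
(J + 363427)/(124656 + (-76 + b(8))²) = (825 + 363427)/(124656 + (-76 + 2*8/(-5 + 8))²) = 364252/(124656 + (-76 + 2*8/3)²) = 364252/(124656 + (-76 + 2*8*(⅓))²) = 364252/(124656 + (-76 + 16/3)²) = 364252/(124656 + (-212/3)²) = 364252/(124656 + 44944/9) = 364252/(1166848/9) = 364252*(9/1166848) = 819567/291712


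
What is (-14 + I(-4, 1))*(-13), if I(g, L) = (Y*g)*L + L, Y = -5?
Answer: -91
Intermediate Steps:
I(g, L) = L - 5*L*g (I(g, L) = (-5*g)*L + L = -5*L*g + L = L - 5*L*g)
(-14 + I(-4, 1))*(-13) = (-14 + 1*(1 - 5*(-4)))*(-13) = (-14 + 1*(1 + 20))*(-13) = (-14 + 1*21)*(-13) = (-14 + 21)*(-13) = 7*(-13) = -91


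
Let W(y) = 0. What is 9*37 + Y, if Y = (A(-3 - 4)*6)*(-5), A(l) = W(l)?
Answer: 333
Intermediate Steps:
A(l) = 0
Y = 0 (Y = (0*6)*(-5) = 0*(-5) = 0)
9*37 + Y = 9*37 + 0 = 333 + 0 = 333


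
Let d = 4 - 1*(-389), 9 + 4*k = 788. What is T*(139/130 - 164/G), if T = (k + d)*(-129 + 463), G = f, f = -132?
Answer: 3893582789/8580 ≈ 4.5380e+5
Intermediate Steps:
k = 779/4 (k = -9/4 + (¼)*788 = -9/4 + 197 = 779/4 ≈ 194.75)
d = 393 (d = 4 + 389 = 393)
G = -132
T = 392617/2 (T = (779/4 + 393)*(-129 + 463) = (2351/4)*334 = 392617/2 ≈ 1.9631e+5)
T*(139/130 - 164/G) = 392617*(139/130 - 164/(-132))/2 = 392617*(139*(1/130) - 164*(-1/132))/2 = 392617*(139/130 + 41/33)/2 = (392617/2)*(9917/4290) = 3893582789/8580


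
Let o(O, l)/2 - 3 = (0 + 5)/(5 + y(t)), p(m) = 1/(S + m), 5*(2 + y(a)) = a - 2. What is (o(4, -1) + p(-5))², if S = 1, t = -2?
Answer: 205209/1936 ≈ 106.00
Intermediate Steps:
y(a) = -12/5 + a/5 (y(a) = -2 + (a - 2)/5 = -2 + (-2 + a)/5 = -2 + (-⅖ + a/5) = -12/5 + a/5)
p(m) = 1/(1 + m)
o(O, l) = 116/11 (o(O, l) = 6 + 2*((0 + 5)/(5 + (-12/5 + (⅕)*(-2)))) = 6 + 2*(5/(5 + (-12/5 - ⅖))) = 6 + 2*(5/(5 - 14/5)) = 6 + 2*(5/(11/5)) = 6 + 2*(5*(5/11)) = 6 + 2*(25/11) = 6 + 50/11 = 116/11)
(o(4, -1) + p(-5))² = (116/11 + 1/(1 - 5))² = (116/11 + 1/(-4))² = (116/11 - ¼)² = (453/44)² = 205209/1936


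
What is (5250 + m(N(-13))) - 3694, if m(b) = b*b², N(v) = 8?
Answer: 2068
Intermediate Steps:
m(b) = b³
(5250 + m(N(-13))) - 3694 = (5250 + 8³) - 3694 = (5250 + 512) - 3694 = 5762 - 3694 = 2068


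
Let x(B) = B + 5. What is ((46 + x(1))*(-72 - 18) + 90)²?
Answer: 21068100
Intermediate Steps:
x(B) = 5 + B
((46 + x(1))*(-72 - 18) + 90)² = ((46 + (5 + 1))*(-72 - 18) + 90)² = ((46 + 6)*(-90) + 90)² = (52*(-90) + 90)² = (-4680 + 90)² = (-4590)² = 21068100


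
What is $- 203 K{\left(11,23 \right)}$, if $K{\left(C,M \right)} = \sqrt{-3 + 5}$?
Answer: $- 203 \sqrt{2} \approx -287.09$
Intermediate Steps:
$K{\left(C,M \right)} = \sqrt{2}$
$- 203 K{\left(11,23 \right)} = - 203 \sqrt{2}$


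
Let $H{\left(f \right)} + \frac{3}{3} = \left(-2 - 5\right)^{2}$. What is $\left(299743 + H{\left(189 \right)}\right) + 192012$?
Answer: $491803$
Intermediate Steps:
$H{\left(f \right)} = 48$ ($H{\left(f \right)} = -1 + \left(-2 - 5\right)^{2} = -1 + \left(-7\right)^{2} = -1 + 49 = 48$)
$\left(299743 + H{\left(189 \right)}\right) + 192012 = \left(299743 + 48\right) + 192012 = 299791 + 192012 = 491803$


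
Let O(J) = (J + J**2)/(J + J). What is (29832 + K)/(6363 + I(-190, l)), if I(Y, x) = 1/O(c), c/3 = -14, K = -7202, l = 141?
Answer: 927830/260881 ≈ 3.5565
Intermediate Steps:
c = -42 (c = 3*(-14) = -42)
O(J) = (J + J**2)/(2*J) (O(J) = (J + J**2)/((2*J)) = (J + J**2)*(1/(2*J)) = (J + J**2)/(2*J))
I(Y, x) = -2/41 (I(Y, x) = 1/(1/2 + (1/2)*(-42)) = 1/(1/2 - 21) = 1/(-41/2) = -2/41)
(29832 + K)/(6363 + I(-190, l)) = (29832 - 7202)/(6363 - 2/41) = 22630/(260881/41) = 22630*(41/260881) = 927830/260881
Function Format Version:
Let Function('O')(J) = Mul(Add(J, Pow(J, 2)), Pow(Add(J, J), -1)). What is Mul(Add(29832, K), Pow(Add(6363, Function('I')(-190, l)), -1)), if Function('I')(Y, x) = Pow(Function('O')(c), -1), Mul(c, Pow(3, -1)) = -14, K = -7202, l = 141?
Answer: Rational(927830, 260881) ≈ 3.5565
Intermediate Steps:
c = -42 (c = Mul(3, -14) = -42)
Function('O')(J) = Mul(Rational(1, 2), Pow(J, -1), Add(J, Pow(J, 2))) (Function('O')(J) = Mul(Add(J, Pow(J, 2)), Pow(Mul(2, J), -1)) = Mul(Add(J, Pow(J, 2)), Mul(Rational(1, 2), Pow(J, -1))) = Mul(Rational(1, 2), Pow(J, -1), Add(J, Pow(J, 2))))
Function('I')(Y, x) = Rational(-2, 41) (Function('I')(Y, x) = Pow(Add(Rational(1, 2), Mul(Rational(1, 2), -42)), -1) = Pow(Add(Rational(1, 2), -21), -1) = Pow(Rational(-41, 2), -1) = Rational(-2, 41))
Mul(Add(29832, K), Pow(Add(6363, Function('I')(-190, l)), -1)) = Mul(Add(29832, -7202), Pow(Add(6363, Rational(-2, 41)), -1)) = Mul(22630, Pow(Rational(260881, 41), -1)) = Mul(22630, Rational(41, 260881)) = Rational(927830, 260881)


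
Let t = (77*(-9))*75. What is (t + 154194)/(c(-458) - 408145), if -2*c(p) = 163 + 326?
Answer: -204438/816779 ≈ -0.25030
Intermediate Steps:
c(p) = -489/2 (c(p) = -(163 + 326)/2 = -½*489 = -489/2)
t = -51975 (t = -693*75 = -51975)
(t + 154194)/(c(-458) - 408145) = (-51975 + 154194)/(-489/2 - 408145) = 102219/(-816779/2) = 102219*(-2/816779) = -204438/816779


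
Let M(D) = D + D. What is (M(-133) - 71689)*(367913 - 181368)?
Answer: -13422845475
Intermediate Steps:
M(D) = 2*D
(M(-133) - 71689)*(367913 - 181368) = (2*(-133) - 71689)*(367913 - 181368) = (-266 - 71689)*186545 = -71955*186545 = -13422845475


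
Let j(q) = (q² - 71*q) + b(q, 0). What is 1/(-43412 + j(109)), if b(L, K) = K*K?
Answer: -1/39270 ≈ -2.5465e-5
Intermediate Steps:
b(L, K) = K²
j(q) = q² - 71*q (j(q) = (q² - 71*q) + 0² = (q² - 71*q) + 0 = q² - 71*q)
1/(-43412 + j(109)) = 1/(-43412 + 109*(-71 + 109)) = 1/(-43412 + 109*38) = 1/(-43412 + 4142) = 1/(-39270) = -1/39270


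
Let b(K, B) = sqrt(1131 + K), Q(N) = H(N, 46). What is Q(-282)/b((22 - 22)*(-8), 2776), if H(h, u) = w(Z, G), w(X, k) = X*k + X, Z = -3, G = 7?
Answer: -8*sqrt(1131)/377 ≈ -0.71364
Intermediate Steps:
w(X, k) = X + X*k
H(h, u) = -24 (H(h, u) = -3*(1 + 7) = -3*8 = -24)
Q(N) = -24
Q(-282)/b((22 - 22)*(-8), 2776) = -24/sqrt(1131 + (22 - 22)*(-8)) = -24/sqrt(1131 + 0*(-8)) = -24/sqrt(1131 + 0) = -24*sqrt(1131)/1131 = -8*sqrt(1131)/377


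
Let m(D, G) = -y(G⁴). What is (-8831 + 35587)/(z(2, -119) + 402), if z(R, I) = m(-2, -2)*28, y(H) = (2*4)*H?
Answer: -13378/1591 ≈ -8.4086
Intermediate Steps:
y(H) = 8*H
m(D, G) = -8*G⁴
z(R, I) = -3584 (z(R, I) = -8*(-2)⁴*28 = -8*16*28 = -128*28 = -3584)
(-8831 + 35587)/(z(2, -119) + 402) = (-8831 + 35587)/(-3584 + 402) = 26756/(-3182) = 26756*(-1/3182) = -13378/1591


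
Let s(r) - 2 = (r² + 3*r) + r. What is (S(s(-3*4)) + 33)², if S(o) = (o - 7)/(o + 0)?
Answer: 225625/196 ≈ 1151.1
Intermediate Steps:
s(r) = 2 + r² + 4*r (s(r) = 2 + ((r² + 3*r) + r) = 2 + (r² + 4*r) = 2 + r² + 4*r)
S(o) = (-7 + o)/o
(S(s(-3*4)) + 33)² = ((-7 + (2 + (-3*4)² + 4*(-3*4)))/(2 + (-3*4)² + 4*(-3*4)) + 33)² = ((-7 + (2 + (-12)² + 4*(-12)))/(2 + (-12)² + 4*(-12)) + 33)² = ((-7 + (2 + 144 - 48))/(2 + 144 - 48) + 33)² = ((-7 + 98)/98 + 33)² = ((1/98)*91 + 33)² = (13/14 + 33)² = (475/14)² = 225625/196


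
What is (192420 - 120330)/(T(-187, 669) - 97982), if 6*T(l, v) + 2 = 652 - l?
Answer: -28836/39137 ≈ -0.73680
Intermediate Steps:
T(l, v) = 325/3 - l/6 (T(l, v) = -⅓ + (652 - l)/6 = -⅓ + (326/3 - l/6) = 325/3 - l/6)
(192420 - 120330)/(T(-187, 669) - 97982) = (192420 - 120330)/((325/3 - ⅙*(-187)) - 97982) = 72090/((325/3 + 187/6) - 97982) = 72090/(279/2 - 97982) = 72090/(-195685/2) = 72090*(-2/195685) = -28836/39137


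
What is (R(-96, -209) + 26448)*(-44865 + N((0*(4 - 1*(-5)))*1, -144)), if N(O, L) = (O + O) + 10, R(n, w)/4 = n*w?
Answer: -4786207920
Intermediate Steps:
R(n, w) = 4*n*w (R(n, w) = 4*(n*w) = 4*n*w)
N(O, L) = 10 + 2*O (N(O, L) = 2*O + 10 = 10 + 2*O)
(R(-96, -209) + 26448)*(-44865 + N((0*(4 - 1*(-5)))*1, -144)) = (4*(-96)*(-209) + 26448)*(-44865 + (10 + 2*((0*(4 - 1*(-5)))*1))) = (80256 + 26448)*(-44865 + (10 + 2*((0*(4 + 5))*1))) = 106704*(-44865 + (10 + 2*((0*9)*1))) = 106704*(-44865 + (10 + 2*(0*1))) = 106704*(-44865 + (10 + 2*0)) = 106704*(-44865 + (10 + 0)) = 106704*(-44865 + 10) = 106704*(-44855) = -4786207920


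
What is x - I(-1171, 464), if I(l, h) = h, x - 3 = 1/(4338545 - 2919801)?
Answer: -654040983/1418744 ≈ -461.00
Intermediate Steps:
x = 4256233/1418744 (x = 3 + 1/(4338545 - 2919801) = 3 + 1/1418744 = 4256233/1418744 ≈ 3.0000)
x - I(-1171, 464) = 4256233/1418744 - 1*464 = 4256233/1418744 - 464 = -654040983/1418744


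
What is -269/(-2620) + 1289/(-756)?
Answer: -396727/247590 ≈ -1.6024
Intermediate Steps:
-269/(-2620) + 1289/(-756) = -269*(-1/2620) + 1289*(-1/756) = 269/2620 - 1289/756 = -396727/247590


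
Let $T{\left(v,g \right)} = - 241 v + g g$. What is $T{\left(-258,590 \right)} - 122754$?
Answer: $287524$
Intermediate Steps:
$T{\left(v,g \right)} = g^{2} - 241 v$ ($T{\left(v,g \right)} = - 241 v + g^{2} = g^{2} - 241 v$)
$T{\left(-258,590 \right)} - 122754 = \left(590^{2} - -62178\right) - 122754 = \left(348100 + 62178\right) - 122754 = 410278 - 122754 = 287524$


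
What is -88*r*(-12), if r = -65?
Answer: -68640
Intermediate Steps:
-88*r*(-12) = -88*(-65)*(-12) = 5720*(-12) = -68640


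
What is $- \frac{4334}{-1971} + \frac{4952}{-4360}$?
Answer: $\frac{1141981}{1074195} \approx 1.0631$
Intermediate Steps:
$- \frac{4334}{-1971} + \frac{4952}{-4360} = \left(-4334\right) \left(- \frac{1}{1971}\right) + 4952 \left(- \frac{1}{4360}\right) = \frac{4334}{1971} - \frac{619}{545} = \frac{1141981}{1074195}$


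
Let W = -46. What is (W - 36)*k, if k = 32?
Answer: -2624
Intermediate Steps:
(W - 36)*k = (-46 - 36)*32 = -82*32 = -2624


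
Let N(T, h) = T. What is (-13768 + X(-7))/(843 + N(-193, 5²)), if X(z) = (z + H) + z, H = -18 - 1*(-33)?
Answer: -1059/50 ≈ -21.180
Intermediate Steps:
H = 15 (H = -18 + 33 = 15)
X(z) = 15 + 2*z (X(z) = (z + 15) + z = (15 + z) + z = 15 + 2*z)
(-13768 + X(-7))/(843 + N(-193, 5²)) = (-13768 + (15 + 2*(-7)))/(843 - 193) = (-13768 + (15 - 14))/650 = (-13768 + 1)*(1/650) = -13767*1/650 = -1059/50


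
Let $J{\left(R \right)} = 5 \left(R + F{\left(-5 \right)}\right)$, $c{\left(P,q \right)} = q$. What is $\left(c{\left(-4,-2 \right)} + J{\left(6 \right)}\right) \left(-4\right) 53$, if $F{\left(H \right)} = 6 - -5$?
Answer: $-17596$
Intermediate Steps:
$F{\left(H \right)} = 11$ ($F{\left(H \right)} = 6 + 5 = 11$)
$J{\left(R \right)} = 55 + 5 R$ ($J{\left(R \right)} = 5 \left(R + 11\right) = 5 \left(11 + R\right) = 55 + 5 R$)
$\left(c{\left(-4,-2 \right)} + J{\left(6 \right)}\right) \left(-4\right) 53 = \left(-2 + \left(55 + 5 \cdot 6\right)\right) \left(-4\right) 53 = \left(-2 + \left(55 + 30\right)\right) \left(-4\right) 53 = \left(-2 + 85\right) \left(-4\right) 53 = 83 \left(-4\right) 53 = \left(-332\right) 53 = -17596$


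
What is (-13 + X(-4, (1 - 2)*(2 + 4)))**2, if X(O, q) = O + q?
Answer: 529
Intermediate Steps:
(-13 + X(-4, (1 - 2)*(2 + 4)))**2 = (-13 + (-4 + (1 - 2)*(2 + 4)))**2 = (-13 + (-4 - 1*6))**2 = (-13 + (-4 - 6))**2 = (-13 - 10)**2 = (-23)**2 = 529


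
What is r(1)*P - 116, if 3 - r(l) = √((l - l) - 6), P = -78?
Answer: -350 + 78*I*√6 ≈ -350.0 + 191.06*I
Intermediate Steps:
r(l) = 3 - I*√6 (r(l) = 3 - √((l - l) - 6) = 3 - √(0 - 6) = 3 - √(-6) = 3 - I*√6)
r(1)*P - 116 = (3 - I*√6)*(-78) - 116 = (-234 + 78*I*√6) - 116 = -350 + 78*I*√6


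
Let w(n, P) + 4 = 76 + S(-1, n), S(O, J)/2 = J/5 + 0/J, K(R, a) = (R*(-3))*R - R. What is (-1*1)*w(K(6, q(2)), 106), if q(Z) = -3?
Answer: -132/5 ≈ -26.400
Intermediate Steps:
K(R, a) = -R - 3*R² (K(R, a) = (-3*R)*R - R = -3*R² - R = -R - 3*R²)
S(O, J) = 2*J/5 (S(O, J) = 2*(J/5 + 0/J) = 2*(J*(⅕) + 0) = 2*(J/5 + 0) = 2*(J/5) = 2*J/5)
w(n, P) = 72 + 2*n/5 (w(n, P) = -4 + (76 + 2*n/5) = 72 + 2*n/5)
(-1*1)*w(K(6, q(2)), 106) = (-1*1)*(72 + 2*(-1*6*(1 + 3*6))/5) = -(72 + 2*(-1*6*(1 + 18))/5) = -(72 + 2*(-1*6*19)/5) = -(72 + (⅖)*(-114)) = -(72 - 228/5) = -1*132/5 = -132/5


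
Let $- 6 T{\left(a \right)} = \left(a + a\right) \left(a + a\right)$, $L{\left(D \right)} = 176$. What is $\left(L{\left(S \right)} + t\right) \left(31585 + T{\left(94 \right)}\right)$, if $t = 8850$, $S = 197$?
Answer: $\frac{695751158}{3} \approx 2.3192 \cdot 10^{8}$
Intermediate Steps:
$T{\left(a \right)} = - \frac{2 a^{2}}{3}$ ($T{\left(a \right)} = - \frac{\left(a + a\right) \left(a + a\right)}{6} = - \frac{2 a 2 a}{6} = - \frac{4 a^{2}}{6} = - \frac{2 a^{2}}{3}$)
$\left(L{\left(S \right)} + t\right) \left(31585 + T{\left(94 \right)}\right) = \left(176 + 8850\right) \left(31585 - \frac{2 \cdot 94^{2}}{3}\right) = 9026 \left(31585 - \frac{17672}{3}\right) = 9026 \cdot \frac{77083}{3} = \frac{695751158}{3}$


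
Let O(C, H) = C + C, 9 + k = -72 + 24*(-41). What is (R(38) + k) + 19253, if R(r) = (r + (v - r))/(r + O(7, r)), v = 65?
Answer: 72757/4 ≈ 18189.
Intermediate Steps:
k = -1065 (k = -9 + (-72 + 24*(-41)) = -9 + (-72 - 984) = -9 - 1056 = -1065)
O(C, H) = 2*C
R(r) = 65/(14 + r) (R(r) = (r + (65 - r))/(r + 2*7) = 65/(r + 14) = 65/(14 + r))
(R(38) + k) + 19253 = (65/(14 + 38) - 1065) + 19253 = (65/52 - 1065) + 19253 = (65*(1/52) - 1065) + 19253 = (5/4 - 1065) + 19253 = -4255/4 + 19253 = 72757/4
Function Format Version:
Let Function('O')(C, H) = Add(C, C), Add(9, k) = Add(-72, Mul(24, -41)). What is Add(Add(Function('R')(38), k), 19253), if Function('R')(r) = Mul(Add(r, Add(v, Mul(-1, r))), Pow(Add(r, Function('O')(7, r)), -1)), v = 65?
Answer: Rational(72757, 4) ≈ 18189.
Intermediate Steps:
k = -1065 (k = Add(-9, Add(-72, Mul(24, -41))) = Add(-9, Add(-72, -984)) = Add(-9, -1056) = -1065)
Function('O')(C, H) = Mul(2, C)
Function('R')(r) = Mul(65, Pow(Add(14, r), -1)) (Function('R')(r) = Mul(Add(r, Add(65, Mul(-1, r))), Pow(Add(r, Mul(2, 7)), -1)) = Mul(65, Pow(Add(r, 14), -1)) = Mul(65, Pow(Add(14, r), -1)))
Add(Add(Function('R')(38), k), 19253) = Add(Add(Mul(65, Pow(Add(14, 38), -1)), -1065), 19253) = Add(Add(Mul(65, Pow(52, -1)), -1065), 19253) = Add(Add(Mul(65, Rational(1, 52)), -1065), 19253) = Add(Add(Rational(5, 4), -1065), 19253) = Add(Rational(-4255, 4), 19253) = Rational(72757, 4)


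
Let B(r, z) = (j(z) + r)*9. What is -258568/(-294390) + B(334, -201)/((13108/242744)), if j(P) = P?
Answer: 10692836560358/482358015 ≈ 22168.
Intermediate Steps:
B(r, z) = 9*r + 9*z (B(r, z) = (z + r)*9 = (r + z)*9 = 9*r + 9*z)
-258568/(-294390) + B(334, -201)/((13108/242744)) = -258568/(-294390) + (9*334 + 9*(-201))/((13108/242744)) = -258568*(-1/294390) + (3006 - 1809)/((13108*(1/242744))) = 129284/147195 + 1197/(3277/60686) = 129284/147195 + 1197*(60686/3277) = 129284/147195 + 72641142/3277 = 10692836560358/482358015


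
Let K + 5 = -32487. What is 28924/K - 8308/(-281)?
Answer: 65453973/2282563 ≈ 28.676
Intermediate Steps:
K = -32492 (K = -5 - 32487 = -32492)
28924/K - 8308/(-281) = 28924/(-32492) - 8308/(-281) = 28924*(-1/32492) - 8308*(-1/281) = -7231/8123 + 8308/281 = 65453973/2282563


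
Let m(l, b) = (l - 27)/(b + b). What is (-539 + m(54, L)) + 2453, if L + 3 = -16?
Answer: 72705/38 ≈ 1913.3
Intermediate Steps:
L = -19 (L = -3 - 16 = -19)
m(l, b) = (-27 + l)/(2*b) (m(l, b) = (-27 + l)/((2*b)) = (-27 + l)*(1/(2*b)) = (-27 + l)/(2*b))
(-539 + m(54, L)) + 2453 = (-539 + (1/2)*(-27 + 54)/(-19)) + 2453 = (-539 + (1/2)*(-1/19)*27) + 2453 = (-539 - 27/38) + 2453 = -20509/38 + 2453 = 72705/38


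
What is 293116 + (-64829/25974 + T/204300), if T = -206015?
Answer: 17282199995921/58960980 ≈ 2.9311e+5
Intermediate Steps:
293116 + (-64829/25974 + T/204300) = 293116 + (-64829/25974 - 206015/204300) = 293116 + (-64829*1/25974 - 206015*1/204300) = 293116 + (-64829/25974 - 41203/40860) = 293116 - 206617759/58960980 = 17282199995921/58960980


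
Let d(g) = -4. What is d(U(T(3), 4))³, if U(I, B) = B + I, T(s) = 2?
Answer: -64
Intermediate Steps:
d(U(T(3), 4))³ = (-4)³ = -64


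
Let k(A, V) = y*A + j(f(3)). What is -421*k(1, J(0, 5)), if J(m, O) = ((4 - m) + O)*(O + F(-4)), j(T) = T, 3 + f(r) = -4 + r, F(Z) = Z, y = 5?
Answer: -421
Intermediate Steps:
f(r) = -7 + r (f(r) = -3 + (-4 + r) = -7 + r)
J(m, O) = (-4 + O)*(4 + O - m) (J(m, O) = ((4 - m) + O)*(O - 4) = (4 + O - m)*(-4 + O) = (-4 + O)*(4 + O - m))
k(A, V) = -4 + 5*A (k(A, V) = 5*A + (-7 + 3) = 5*A - 4 = -4 + 5*A)
-421*k(1, J(0, 5)) = -421*(-4 + 5*1) = -421*(-4 + 5) = -421*1 = -421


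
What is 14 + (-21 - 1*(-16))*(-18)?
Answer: 104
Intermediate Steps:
14 + (-21 - 1*(-16))*(-18) = 14 + (-21 + 16)*(-18) = 14 - 5*(-18) = 14 + 90 = 104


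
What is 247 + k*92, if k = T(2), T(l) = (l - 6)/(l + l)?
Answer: 155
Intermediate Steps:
T(l) = (-6 + l)/(2*l) (T(l) = (-6 + l)/((2*l)) = (-6 + l)*(1/(2*l)) = (-6 + l)/(2*l))
k = -1 (k = (1/2)*(-6 + 2)/2 = (1/2)*(1/2)*(-4) = -1)
247 + k*92 = 247 - 1*92 = 247 - 92 = 155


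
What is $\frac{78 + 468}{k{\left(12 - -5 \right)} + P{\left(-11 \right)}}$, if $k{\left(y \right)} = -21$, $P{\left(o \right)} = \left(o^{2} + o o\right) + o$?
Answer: $\frac{13}{5} \approx 2.6$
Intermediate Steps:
$P{\left(o \right)} = o + 2 o^{2}$ ($P{\left(o \right)} = \left(o^{2} + o^{2}\right) + o = 2 o^{2} + o = o + 2 o^{2}$)
$\frac{78 + 468}{k{\left(12 - -5 \right)} + P{\left(-11 \right)}} = \frac{78 + 468}{-21 - 11 \left(1 + 2 \left(-11\right)\right)} = \frac{546}{-21 - 11 \left(1 - 22\right)} = \frac{546}{-21 - -231} = \frac{546}{-21 + 231} = \frac{546}{210} = 546 \cdot \frac{1}{210} = \frac{13}{5}$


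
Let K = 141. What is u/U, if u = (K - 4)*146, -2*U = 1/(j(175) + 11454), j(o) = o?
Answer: -465206516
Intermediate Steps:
U = -1/23258 (U = -1/(2*(175 + 11454)) = -½/11629 = -½*1/11629 = -1/23258 ≈ -4.2996e-5)
u = 20002 (u = (141 - 4)*146 = 137*146 = 20002)
u/U = 20002/(-1/23258) = 20002*(-23258) = -465206516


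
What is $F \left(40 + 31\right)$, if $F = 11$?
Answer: $781$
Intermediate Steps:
$F \left(40 + 31\right) = 11 \left(40 + 31\right) = 11 \cdot 71 = 781$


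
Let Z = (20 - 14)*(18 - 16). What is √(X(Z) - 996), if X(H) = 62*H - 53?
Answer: I*√305 ≈ 17.464*I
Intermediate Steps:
Z = 12 (Z = 6*2 = 12)
X(H) = -53 + 62*H
√(X(Z) - 996) = √((-53 + 62*12) - 996) = √((-53 + 744) - 996) = √(691 - 996) = √(-305) = I*√305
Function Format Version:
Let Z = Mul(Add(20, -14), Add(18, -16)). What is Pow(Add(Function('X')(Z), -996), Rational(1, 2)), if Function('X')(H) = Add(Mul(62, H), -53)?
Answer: Mul(I, Pow(305, Rational(1, 2))) ≈ Mul(17.464, I)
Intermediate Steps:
Z = 12 (Z = Mul(6, 2) = 12)
Function('X')(H) = Add(-53, Mul(62, H))
Pow(Add(Function('X')(Z), -996), Rational(1, 2)) = Pow(Add(Add(-53, Mul(62, 12)), -996), Rational(1, 2)) = Pow(Add(Add(-53, 744), -996), Rational(1, 2)) = Pow(Add(691, -996), Rational(1, 2)) = Pow(-305, Rational(1, 2)) = Mul(I, Pow(305, Rational(1, 2)))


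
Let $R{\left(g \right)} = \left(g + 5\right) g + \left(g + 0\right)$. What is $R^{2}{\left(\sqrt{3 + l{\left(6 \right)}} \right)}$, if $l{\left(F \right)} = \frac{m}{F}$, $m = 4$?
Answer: $\frac{1309}{9} + \frac{44 \sqrt{33}}{3} \approx 229.7$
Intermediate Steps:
$l{\left(F \right)} = \frac{4}{F}$
$R{\left(g \right)} = g + g \left(5 + g\right)$ ($R{\left(g \right)} = \left(5 + g\right) g + g = g \left(5 + g\right) + g = g + g \left(5 + g\right)$)
$R^{2}{\left(\sqrt{3 + l{\left(6 \right)}} \right)} = \left(\sqrt{3 + \frac{4}{6}} \left(6 + \sqrt{3 + \frac{4}{6}}\right)\right)^{2} = \left(\sqrt{3 + 4 \cdot \frac{1}{6}} \left(6 + \sqrt{3 + 4 \cdot \frac{1}{6}}\right)\right)^{2} = \left(\sqrt{3 + \frac{2}{3}} \left(6 + \sqrt{3 + \frac{2}{3}}\right)\right)^{2} = \left(\sqrt{\frac{11}{3}} \left(6 + \sqrt{\frac{11}{3}}\right)\right)^{2} = \left(\frac{\sqrt{33}}{3} \left(6 + \frac{\sqrt{33}}{3}\right)\right)^{2} = \left(\frac{\sqrt{33} \left(6 + \frac{\sqrt{33}}{3}\right)}{3}\right)^{2} = \frac{11 \left(6 + \frac{\sqrt{33}}{3}\right)^{2}}{3}$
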